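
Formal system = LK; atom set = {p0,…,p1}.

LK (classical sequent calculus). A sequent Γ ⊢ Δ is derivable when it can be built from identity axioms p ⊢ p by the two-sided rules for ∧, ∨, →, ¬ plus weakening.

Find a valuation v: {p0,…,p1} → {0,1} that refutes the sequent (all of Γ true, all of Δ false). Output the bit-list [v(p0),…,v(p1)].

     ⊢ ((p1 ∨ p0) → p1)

Enumerate valuations to refute Γ ⊢ Δ:
  v=00: Γ:[] Δ:[((p1 ∨ p0) → p1)=T] refutes=False
  v=01: Γ:[] Δ:[((p1 ∨ p0) → p1)=T] refutes=False
  v=10: Γ:[] Δ:[((p1 ∨ p0) → p1)=F] refutes=True  ← countermodel

Result: [1, 0]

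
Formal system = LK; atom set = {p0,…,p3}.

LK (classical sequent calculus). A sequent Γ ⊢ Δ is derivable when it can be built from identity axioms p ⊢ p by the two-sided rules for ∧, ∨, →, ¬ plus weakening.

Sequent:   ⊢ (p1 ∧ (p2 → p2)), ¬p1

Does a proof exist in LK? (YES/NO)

Proof tree:
[¬R]  ⊢ (p1 ∧ (p2 → p2)), ¬p1
  [∧R] p1 ⊢ (p1 ∧ (p2 → p2))
    [Ax] p1 ⊢ p1
    [→R]  ⊢ (p2 → p2)
      [Ax] p2 ⊢ p2

Result: YES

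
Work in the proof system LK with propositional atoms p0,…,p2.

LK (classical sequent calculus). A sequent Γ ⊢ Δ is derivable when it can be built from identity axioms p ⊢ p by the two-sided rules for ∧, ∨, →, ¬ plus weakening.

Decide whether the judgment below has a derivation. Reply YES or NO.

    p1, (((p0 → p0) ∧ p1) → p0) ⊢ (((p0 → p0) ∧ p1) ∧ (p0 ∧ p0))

Derivation (root first):
[→L] p1, (((p0 → p0) ∧ p1) → p0) ⊢ (((p0 → p0) ∧ p1) ∧ (p0 ∧ p0))
  [∧R] p1 ⊢ ((p0 → p0) ∧ p1)
    [→R]  ⊢ (p0 → p0)
      [Ax] p0 ⊢ p0
    [Ax] p1 ⊢ p1
  [∧R] p1, p0 ⊢ (((p0 → p0) ∧ p1) ∧ (p0 ∧ p0))
    [∧R] p1 ⊢ ((p0 → p0) ∧ p1)
      [→R]  ⊢ (p0 → p0)
        [Ax] p0 ⊢ p0
      [Ax] p1 ⊢ p1
    [∧R] p0 ⊢ (p0 ∧ p0)
      [Ax] p0 ⊢ p0
      [Ax] p0 ⊢ p0

Result: YES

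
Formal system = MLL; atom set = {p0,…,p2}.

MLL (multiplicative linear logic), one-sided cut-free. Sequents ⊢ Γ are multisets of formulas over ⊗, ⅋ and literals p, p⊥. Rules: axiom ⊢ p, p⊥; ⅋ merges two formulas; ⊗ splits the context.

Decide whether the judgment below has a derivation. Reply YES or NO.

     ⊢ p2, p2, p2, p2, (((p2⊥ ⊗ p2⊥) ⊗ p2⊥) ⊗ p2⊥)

Proof tree:
[⊗]  ⊢ p2, p2, p2, p2, (((p2⊥ ⊗ p2⊥) ⊗ p2⊥) ⊗ p2⊥)
  [⊗]  ⊢ p2, p2, p2, ((p2⊥ ⊗ p2⊥) ⊗ p2⊥)
    [⊗]  ⊢ p2, p2, (p2⊥ ⊗ p2⊥)
      [Ax]  ⊢ p2, p2⊥
      [Ax]  ⊢ p2, p2⊥
    [Ax]  ⊢ p2, p2⊥
  [Ax]  ⊢ p2, p2⊥

Result: YES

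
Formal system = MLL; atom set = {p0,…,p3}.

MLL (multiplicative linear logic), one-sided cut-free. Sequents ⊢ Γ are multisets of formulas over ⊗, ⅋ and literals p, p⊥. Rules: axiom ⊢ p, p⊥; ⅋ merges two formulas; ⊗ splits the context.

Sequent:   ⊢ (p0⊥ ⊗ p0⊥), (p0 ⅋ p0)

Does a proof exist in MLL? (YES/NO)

Proof tree:
[⅋]  ⊢ (p0⊥ ⊗ p0⊥), (p0 ⅋ p0)
  [⊗]  ⊢ p0, p0, (p0⊥ ⊗ p0⊥)
    [Ax]  ⊢ p0, p0⊥
    [Ax]  ⊢ p0, p0⊥

Result: YES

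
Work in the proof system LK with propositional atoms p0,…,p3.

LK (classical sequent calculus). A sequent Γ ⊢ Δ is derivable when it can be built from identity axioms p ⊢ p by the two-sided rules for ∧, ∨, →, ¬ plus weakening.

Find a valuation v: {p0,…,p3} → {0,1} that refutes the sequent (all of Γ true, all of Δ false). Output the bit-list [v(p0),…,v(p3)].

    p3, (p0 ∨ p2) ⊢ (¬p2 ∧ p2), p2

Search for a countermodel by truth-table:
  v=0000: Γ:[p3=F, (p0 ∨ p2)=F] Δ:[(¬p2 ∧ p2)=F, p2=F] refutes=False
  v=0001: Γ:[p3=T, (p0 ∨ p2)=F] Δ:[(¬p2 ∧ p2)=F, p2=F] refutes=False
  v=0010: Γ:[p3=F, (p0 ∨ p2)=T] Δ:[(¬p2 ∧ p2)=F, p2=T] refutes=False
  v=0011: Γ:[p3=T, (p0 ∨ p2)=T] Δ:[(¬p2 ∧ p2)=F, p2=T] refutes=False
  v=0100: Γ:[p3=F, (p0 ∨ p2)=F] Δ:[(¬p2 ∧ p2)=F, p2=F] refutes=False
  v=0101: Γ:[p3=T, (p0 ∨ p2)=F] Δ:[(¬p2 ∧ p2)=F, p2=F] refutes=False
  v=0110: Γ:[p3=F, (p0 ∨ p2)=T] Δ:[(¬p2 ∧ p2)=F, p2=T] refutes=False
  v=0111: Γ:[p3=T, (p0 ∨ p2)=T] Δ:[(¬p2 ∧ p2)=F, p2=T] refutes=False
  v=1000: Γ:[p3=F, (p0 ∨ p2)=T] Δ:[(¬p2 ∧ p2)=F, p2=F] refutes=False
  v=1001: Γ:[p3=T, (p0 ∨ p2)=T] Δ:[(¬p2 ∧ p2)=F, p2=F] refutes=True  ← countermodel

Result: [1, 0, 0, 1]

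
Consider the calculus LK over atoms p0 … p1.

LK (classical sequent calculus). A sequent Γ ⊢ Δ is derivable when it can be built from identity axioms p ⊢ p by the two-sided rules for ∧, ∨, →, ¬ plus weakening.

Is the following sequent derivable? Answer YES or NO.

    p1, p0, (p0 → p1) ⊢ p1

Proof tree:
[→L] p1, p0, (p0 → p1) ⊢ p1
  [Ax] p0 ⊢ p0
  [WL] p1, p1 ⊢ p1
    [Ax] p1 ⊢ p1

Result: YES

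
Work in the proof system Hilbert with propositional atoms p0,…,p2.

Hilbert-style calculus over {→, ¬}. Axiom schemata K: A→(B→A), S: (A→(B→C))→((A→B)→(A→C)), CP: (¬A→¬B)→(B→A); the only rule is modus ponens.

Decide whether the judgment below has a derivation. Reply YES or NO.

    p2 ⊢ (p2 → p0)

Search for a countermodel by truth-table:
  v=000: Γ:[p2=F] Δ:[(p2 → p0)=T] refutes=False
  v=001: Γ:[p2=T] Δ:[(p2 → p0)=F] refutes=True  ← countermodel

Result: NO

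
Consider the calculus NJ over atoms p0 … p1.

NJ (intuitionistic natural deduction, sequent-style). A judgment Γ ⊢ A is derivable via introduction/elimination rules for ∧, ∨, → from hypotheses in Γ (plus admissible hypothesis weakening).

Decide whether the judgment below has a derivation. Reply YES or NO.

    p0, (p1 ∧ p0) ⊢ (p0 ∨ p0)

Proof tree:
[∨I₁] p0, (p1 ∧ p0) ⊢ (p0 ∨ p0)
  [Wk] p0, (p1 ∧ p0) ⊢ p0
    [Ax] p0 ⊢ p0

Result: YES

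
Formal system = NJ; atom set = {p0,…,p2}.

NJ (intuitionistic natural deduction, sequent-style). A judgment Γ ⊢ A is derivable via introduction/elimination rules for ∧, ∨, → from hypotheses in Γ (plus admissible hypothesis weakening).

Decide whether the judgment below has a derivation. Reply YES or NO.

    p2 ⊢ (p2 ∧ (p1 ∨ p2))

Proof tree:
[∧I] p2 ⊢ (p2 ∧ (p1 ∨ p2))
  [Ax] p2 ⊢ p2
  [∨I₂] p2 ⊢ (p1 ∨ p2)
    [Ax] p2 ⊢ p2

Result: YES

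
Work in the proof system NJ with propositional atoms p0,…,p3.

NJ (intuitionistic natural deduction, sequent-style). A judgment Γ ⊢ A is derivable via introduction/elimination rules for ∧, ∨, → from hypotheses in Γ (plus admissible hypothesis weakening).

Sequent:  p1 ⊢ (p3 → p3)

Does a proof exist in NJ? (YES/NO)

Derivation (root first):
[→I] p1 ⊢ (p3 → p3)
  [Wk] p3, p1 ⊢ p3
    [Ax] p3 ⊢ p3

Result: YES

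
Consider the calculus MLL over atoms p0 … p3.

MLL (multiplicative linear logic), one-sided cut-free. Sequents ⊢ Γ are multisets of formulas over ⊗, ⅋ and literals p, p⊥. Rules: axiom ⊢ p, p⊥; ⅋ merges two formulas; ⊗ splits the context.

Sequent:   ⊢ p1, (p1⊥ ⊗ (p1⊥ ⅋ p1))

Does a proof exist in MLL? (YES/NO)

Derivation (root first):
[⊗]  ⊢ p1, (p1⊥ ⊗ (p1⊥ ⅋ p1))
  [Ax]  ⊢ p1, p1⊥
  [⅋]  ⊢ (p1⊥ ⅋ p1)
    [Ax]  ⊢ p1, p1⊥

Result: YES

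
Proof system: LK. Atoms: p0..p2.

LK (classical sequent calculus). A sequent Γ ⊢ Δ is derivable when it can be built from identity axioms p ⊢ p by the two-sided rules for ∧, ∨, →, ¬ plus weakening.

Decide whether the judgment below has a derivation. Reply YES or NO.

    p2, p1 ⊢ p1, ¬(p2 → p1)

Derivation trace:
[WL] p2, p1 ⊢ p1, ¬(p2 → p1)
  [¬R] p2 ⊢ p1, ¬(p2 → p1)
    [→L] p2, (p2 → p1) ⊢ p1
      [Ax] p2 ⊢ p2
      [Ax] p1 ⊢ p1

Result: YES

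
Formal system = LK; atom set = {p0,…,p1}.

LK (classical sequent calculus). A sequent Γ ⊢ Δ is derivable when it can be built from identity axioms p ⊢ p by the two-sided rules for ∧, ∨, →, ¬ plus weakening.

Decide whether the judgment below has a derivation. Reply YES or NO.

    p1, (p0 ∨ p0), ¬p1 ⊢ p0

Proof tree:
[¬L] p1, (p0 ∨ p0), ¬p1 ⊢ p0
  [∨L] p1, (p0 ∨ p0) ⊢ p1, p0
    [Ax] p0 ⊢ p0
    [WL] p1, p0 ⊢ p1
      [Ax] p1 ⊢ p1

Result: YES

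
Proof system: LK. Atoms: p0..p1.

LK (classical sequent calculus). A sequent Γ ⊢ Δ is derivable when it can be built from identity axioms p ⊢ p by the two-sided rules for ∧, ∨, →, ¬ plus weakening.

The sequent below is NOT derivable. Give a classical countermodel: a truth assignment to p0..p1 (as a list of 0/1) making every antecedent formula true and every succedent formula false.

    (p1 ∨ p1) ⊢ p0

Enumerate valuations to refute Γ ⊢ Δ:
  v=00: Γ:[(p1 ∨ p1)=F] Δ:[p0=F] refutes=False
  v=01: Γ:[(p1 ∨ p1)=T] Δ:[p0=F] refutes=True  ← countermodel

Result: [0, 1]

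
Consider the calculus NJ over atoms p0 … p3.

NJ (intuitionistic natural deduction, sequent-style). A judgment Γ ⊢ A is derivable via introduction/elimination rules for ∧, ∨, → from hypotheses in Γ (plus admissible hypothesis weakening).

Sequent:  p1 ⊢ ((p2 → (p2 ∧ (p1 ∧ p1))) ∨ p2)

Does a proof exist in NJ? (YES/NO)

Derivation trace:
[∨I₁] p1 ⊢ ((p2 → (p2 ∧ (p1 ∧ p1))) ∨ p2)
  [→I] p1 ⊢ (p2 → (p2 ∧ (p1 ∧ p1)))
    [∧I] p1, p2 ⊢ (p2 ∧ (p1 ∧ p1))
      [Ax] p2 ⊢ p2
      [∧I] p1 ⊢ (p1 ∧ p1)
        [Ax] p1 ⊢ p1
        [Ax] p1 ⊢ p1

Result: YES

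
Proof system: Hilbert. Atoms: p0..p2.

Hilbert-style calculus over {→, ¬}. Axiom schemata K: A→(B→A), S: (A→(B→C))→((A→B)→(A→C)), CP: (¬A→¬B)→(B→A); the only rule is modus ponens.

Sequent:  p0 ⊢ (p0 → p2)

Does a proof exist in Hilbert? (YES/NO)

Truth-table refutation:
  v=000: Γ:[p0=F] Δ:[(p0 → p2)=T] refutes=False
  v=001: Γ:[p0=F] Δ:[(p0 → p2)=T] refutes=False
  v=010: Γ:[p0=F] Δ:[(p0 → p2)=T] refutes=False
  v=011: Γ:[p0=F] Δ:[(p0 → p2)=T] refutes=False
  v=100: Γ:[p0=T] Δ:[(p0 → p2)=F] refutes=True  ← countermodel

Result: NO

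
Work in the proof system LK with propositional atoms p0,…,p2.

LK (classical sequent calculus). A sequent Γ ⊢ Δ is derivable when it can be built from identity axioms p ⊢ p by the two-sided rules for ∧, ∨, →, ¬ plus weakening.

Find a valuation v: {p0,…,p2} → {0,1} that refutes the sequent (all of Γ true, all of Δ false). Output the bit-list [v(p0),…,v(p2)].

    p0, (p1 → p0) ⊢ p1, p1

Search for a countermodel by truth-table:
  v=000: Γ:[p0=F, (p1 → p0)=T] Δ:[p1=F, p1=F] refutes=False
  v=001: Γ:[p0=F, (p1 → p0)=T] Δ:[p1=F, p1=F] refutes=False
  v=010: Γ:[p0=F, (p1 → p0)=F] Δ:[p1=T, p1=T] refutes=False
  v=011: Γ:[p0=F, (p1 → p0)=F] Δ:[p1=T, p1=T] refutes=False
  v=100: Γ:[p0=T, (p1 → p0)=T] Δ:[p1=F, p1=F] refutes=True  ← countermodel

Result: [1, 0, 0]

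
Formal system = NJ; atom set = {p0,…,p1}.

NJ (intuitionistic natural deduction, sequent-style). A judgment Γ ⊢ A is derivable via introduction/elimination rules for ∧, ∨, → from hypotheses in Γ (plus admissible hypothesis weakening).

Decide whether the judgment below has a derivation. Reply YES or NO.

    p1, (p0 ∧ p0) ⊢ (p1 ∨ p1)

Derivation (root first):
[Wk] p1, (p0 ∧ p0) ⊢ (p1 ∨ p1)
  [∨I₂] p1 ⊢ (p1 ∨ p1)
    [Ax] p1 ⊢ p1

Result: YES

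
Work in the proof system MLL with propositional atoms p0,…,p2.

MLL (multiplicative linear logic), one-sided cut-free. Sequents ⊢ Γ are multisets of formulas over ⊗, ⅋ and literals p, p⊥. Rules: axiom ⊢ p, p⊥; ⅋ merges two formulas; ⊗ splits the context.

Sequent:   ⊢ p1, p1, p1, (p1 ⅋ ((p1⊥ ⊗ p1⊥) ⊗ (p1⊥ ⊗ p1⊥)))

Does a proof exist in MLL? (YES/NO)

Derivation trace:
[⅋]  ⊢ p1, p1, p1, (p1 ⅋ ((p1⊥ ⊗ p1⊥) ⊗ (p1⊥ ⊗ p1⊥)))
  [⊗]  ⊢ p1, p1, p1, p1, ((p1⊥ ⊗ p1⊥) ⊗ (p1⊥ ⊗ p1⊥))
    [⊗]  ⊢ p1, p1, (p1⊥ ⊗ p1⊥)
      [Ax]  ⊢ p1, p1⊥
      [Ax]  ⊢ p1, p1⊥
    [⊗]  ⊢ p1, p1, (p1⊥ ⊗ p1⊥)
      [Ax]  ⊢ p1, p1⊥
      [Ax]  ⊢ p1, p1⊥

Result: YES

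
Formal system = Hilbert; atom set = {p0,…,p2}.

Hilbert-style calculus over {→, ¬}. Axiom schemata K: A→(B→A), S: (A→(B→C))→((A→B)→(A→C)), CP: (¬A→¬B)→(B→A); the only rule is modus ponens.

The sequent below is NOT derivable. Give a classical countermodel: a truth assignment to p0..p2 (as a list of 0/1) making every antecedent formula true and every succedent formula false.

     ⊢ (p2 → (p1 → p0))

Enumerate valuations to refute Γ ⊢ Δ:
  v=000: Γ:[] Δ:[(p2 → (p1 → p0))=T] refutes=False
  v=001: Γ:[] Δ:[(p2 → (p1 → p0))=T] refutes=False
  v=010: Γ:[] Δ:[(p2 → (p1 → p0))=T] refutes=False
  v=011: Γ:[] Δ:[(p2 → (p1 → p0))=F] refutes=True  ← countermodel

Result: [0, 1, 1]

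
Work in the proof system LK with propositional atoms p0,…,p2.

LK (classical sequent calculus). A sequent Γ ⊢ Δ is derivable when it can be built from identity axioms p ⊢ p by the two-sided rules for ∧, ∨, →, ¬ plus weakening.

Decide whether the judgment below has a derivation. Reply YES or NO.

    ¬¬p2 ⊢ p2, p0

Derivation (root first):
[WR] ¬¬p2 ⊢ p2, p0
  [¬L] ¬¬p2 ⊢ p2
    [¬R]  ⊢ p2, ¬p2
      [Ax] p2 ⊢ p2

Result: YES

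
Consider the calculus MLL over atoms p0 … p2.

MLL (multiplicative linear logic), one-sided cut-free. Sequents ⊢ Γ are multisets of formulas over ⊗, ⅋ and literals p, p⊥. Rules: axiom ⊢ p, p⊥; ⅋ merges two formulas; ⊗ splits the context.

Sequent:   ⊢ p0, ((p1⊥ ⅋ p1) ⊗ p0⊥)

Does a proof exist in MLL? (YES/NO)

Proof tree:
[⊗]  ⊢ p0, ((p1⊥ ⅋ p1) ⊗ p0⊥)
  [⅋]  ⊢ (p1⊥ ⅋ p1)
    [Ax]  ⊢ p1, p1⊥
  [Ax]  ⊢ p0, p0⊥

Result: YES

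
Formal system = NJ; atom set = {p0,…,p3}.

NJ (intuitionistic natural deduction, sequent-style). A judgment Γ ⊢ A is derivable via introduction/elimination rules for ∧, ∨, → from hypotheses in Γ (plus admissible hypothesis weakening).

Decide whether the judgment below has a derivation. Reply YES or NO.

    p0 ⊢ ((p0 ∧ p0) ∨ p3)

Derivation (root first):
[∨I₁] p0 ⊢ ((p0 ∧ p0) ∨ p3)
  [∧I] p0 ⊢ (p0 ∧ p0)
    [Ax] p0 ⊢ p0
    [Ax] p0 ⊢ p0

Result: YES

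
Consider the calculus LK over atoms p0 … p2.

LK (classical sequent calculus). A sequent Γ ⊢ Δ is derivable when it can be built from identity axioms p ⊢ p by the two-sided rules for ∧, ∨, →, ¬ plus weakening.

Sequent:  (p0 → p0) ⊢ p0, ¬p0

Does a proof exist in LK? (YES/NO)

Derivation (root first):
[¬R] (p0 → p0) ⊢ p0, ¬p0
  [→L] p0, (p0 → p0) ⊢ p0
    [Ax] p0 ⊢ p0
    [Ax] p0 ⊢ p0

Result: YES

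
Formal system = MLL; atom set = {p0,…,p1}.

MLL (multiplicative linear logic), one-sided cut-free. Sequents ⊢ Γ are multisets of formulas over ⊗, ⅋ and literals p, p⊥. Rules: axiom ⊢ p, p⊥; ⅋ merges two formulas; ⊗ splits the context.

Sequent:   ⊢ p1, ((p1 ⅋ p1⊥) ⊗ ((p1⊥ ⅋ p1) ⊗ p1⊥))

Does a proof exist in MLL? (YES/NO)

Derivation trace:
[⊗]  ⊢ p1, ((p1 ⅋ p1⊥) ⊗ ((p1⊥ ⅋ p1) ⊗ p1⊥))
  [⅋]  ⊢ (p1 ⅋ p1⊥)
    [Ax]  ⊢ p1, p1⊥
  [⊗]  ⊢ p1, ((p1⊥ ⅋ p1) ⊗ p1⊥)
    [⅋]  ⊢ (p1⊥ ⅋ p1)
      [Ax]  ⊢ p1, p1⊥
    [Ax]  ⊢ p1, p1⊥

Result: YES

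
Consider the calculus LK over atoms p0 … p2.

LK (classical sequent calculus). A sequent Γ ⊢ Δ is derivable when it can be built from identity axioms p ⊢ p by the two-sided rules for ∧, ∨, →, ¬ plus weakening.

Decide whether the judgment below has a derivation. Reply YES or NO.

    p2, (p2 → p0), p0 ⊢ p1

Enumerate valuations to refute Γ ⊢ Δ:
  v=000: Γ:[p2=F, (p2 → p0)=T, p0=F] Δ:[p1=F] refutes=False
  v=001: Γ:[p2=T, (p2 → p0)=F, p0=F] Δ:[p1=F] refutes=False
  v=010: Γ:[p2=F, (p2 → p0)=T, p0=F] Δ:[p1=T] refutes=False
  v=011: Γ:[p2=T, (p2 → p0)=F, p0=F] Δ:[p1=T] refutes=False
  v=100: Γ:[p2=F, (p2 → p0)=T, p0=T] Δ:[p1=F] refutes=False
  v=101: Γ:[p2=T, (p2 → p0)=T, p0=T] Δ:[p1=F] refutes=True  ← countermodel

Result: NO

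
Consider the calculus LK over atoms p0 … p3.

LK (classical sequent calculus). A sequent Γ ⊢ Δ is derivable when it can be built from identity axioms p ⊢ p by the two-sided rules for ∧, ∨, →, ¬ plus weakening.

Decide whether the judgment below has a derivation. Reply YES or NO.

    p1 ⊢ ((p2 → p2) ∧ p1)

Proof tree:
[∧R] p1 ⊢ ((p2 → p2) ∧ p1)
  [→R]  ⊢ (p2 → p2)
    [Ax] p2 ⊢ p2
  [Ax] p1 ⊢ p1

Result: YES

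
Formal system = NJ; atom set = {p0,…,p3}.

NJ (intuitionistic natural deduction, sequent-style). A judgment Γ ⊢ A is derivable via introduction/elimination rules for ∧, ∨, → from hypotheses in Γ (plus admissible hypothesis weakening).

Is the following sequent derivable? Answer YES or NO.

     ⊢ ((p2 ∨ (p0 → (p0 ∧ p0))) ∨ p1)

Derivation trace:
[∨I₁]  ⊢ ((p2 ∨ (p0 → (p0 ∧ p0))) ∨ p1)
  [∨I₂]  ⊢ (p2 ∨ (p0 → (p0 ∧ p0)))
    [→I]  ⊢ (p0 → (p0 ∧ p0))
      [∧I] p0 ⊢ (p0 ∧ p0)
        [Ax] p0 ⊢ p0
        [Ax] p0 ⊢ p0

Result: YES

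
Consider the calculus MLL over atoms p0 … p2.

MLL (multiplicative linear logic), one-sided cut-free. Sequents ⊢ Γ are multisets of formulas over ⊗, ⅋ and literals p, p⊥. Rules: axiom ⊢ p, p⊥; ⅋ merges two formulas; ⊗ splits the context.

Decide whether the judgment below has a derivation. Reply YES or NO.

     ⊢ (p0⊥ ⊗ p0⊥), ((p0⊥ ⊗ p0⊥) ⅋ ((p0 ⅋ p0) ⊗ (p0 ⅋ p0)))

Proof tree:
[⅋]  ⊢ (p0⊥ ⊗ p0⊥), ((p0⊥ ⊗ p0⊥) ⅋ ((p0 ⅋ p0) ⊗ (p0 ⅋ p0)))
  [⊗]  ⊢ (p0⊥ ⊗ p0⊥), (p0⊥ ⊗ p0⊥), ((p0 ⅋ p0) ⊗ (p0 ⅋ p0))
    [⅋]  ⊢ (p0⊥ ⊗ p0⊥), (p0 ⅋ p0)
      [⊗]  ⊢ p0, p0, (p0⊥ ⊗ p0⊥)
        [Ax]  ⊢ p0, p0⊥
        [Ax]  ⊢ p0, p0⊥
    [⅋]  ⊢ (p0⊥ ⊗ p0⊥), (p0 ⅋ p0)
      [⊗]  ⊢ p0, p0, (p0⊥ ⊗ p0⊥)
        [Ax]  ⊢ p0, p0⊥
        [Ax]  ⊢ p0, p0⊥

Result: YES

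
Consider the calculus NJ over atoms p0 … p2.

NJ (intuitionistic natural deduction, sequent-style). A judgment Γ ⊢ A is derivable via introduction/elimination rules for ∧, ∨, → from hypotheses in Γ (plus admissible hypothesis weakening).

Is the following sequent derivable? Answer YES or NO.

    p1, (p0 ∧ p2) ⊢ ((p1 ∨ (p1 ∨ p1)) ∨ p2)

Derivation trace:
[∨I₁] p1, (p0 ∧ p2) ⊢ ((p1 ∨ (p1 ∨ p1)) ∨ p2)
  [∨I₂] p1, (p0 ∧ p2) ⊢ (p1 ∨ (p1 ∨ p1))
    [Wk] p1, (p0 ∧ p2) ⊢ (p1 ∨ p1)
      [∨I₁] p1 ⊢ (p1 ∨ p1)
        [Ax] p1 ⊢ p1

Result: YES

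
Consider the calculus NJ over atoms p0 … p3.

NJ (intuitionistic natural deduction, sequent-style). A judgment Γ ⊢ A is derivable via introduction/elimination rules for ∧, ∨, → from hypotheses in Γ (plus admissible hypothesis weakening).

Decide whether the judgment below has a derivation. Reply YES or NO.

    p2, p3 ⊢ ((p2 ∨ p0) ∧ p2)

Proof tree:
[Wk] p2, p3 ⊢ ((p2 ∨ p0) ∧ p2)
  [∧I] p2 ⊢ ((p2 ∨ p0) ∧ p2)
    [∨I₁] p2 ⊢ (p2 ∨ p0)
      [Ax] p2 ⊢ p2
    [Ax] p2 ⊢ p2

Result: YES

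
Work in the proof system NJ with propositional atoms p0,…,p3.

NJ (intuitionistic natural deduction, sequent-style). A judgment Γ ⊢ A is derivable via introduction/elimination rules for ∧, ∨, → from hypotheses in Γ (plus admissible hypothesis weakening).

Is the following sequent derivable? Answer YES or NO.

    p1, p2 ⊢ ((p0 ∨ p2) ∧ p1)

Derivation trace:
[∧I] p1, p2 ⊢ ((p0 ∨ p2) ∧ p1)
  [∨I₂] p2 ⊢ (p0 ∨ p2)
    [Ax] p2 ⊢ p2
  [Ax] p1 ⊢ p1

Result: YES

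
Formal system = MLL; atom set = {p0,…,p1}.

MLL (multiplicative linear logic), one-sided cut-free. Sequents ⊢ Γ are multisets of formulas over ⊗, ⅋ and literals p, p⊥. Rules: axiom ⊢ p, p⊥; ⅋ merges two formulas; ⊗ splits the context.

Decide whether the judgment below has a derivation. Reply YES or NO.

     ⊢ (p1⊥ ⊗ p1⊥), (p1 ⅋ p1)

Derivation trace:
[⅋]  ⊢ (p1⊥ ⊗ p1⊥), (p1 ⅋ p1)
  [⊗]  ⊢ p1, p1, (p1⊥ ⊗ p1⊥)
    [Ax]  ⊢ p1, p1⊥
    [Ax]  ⊢ p1, p1⊥

Result: YES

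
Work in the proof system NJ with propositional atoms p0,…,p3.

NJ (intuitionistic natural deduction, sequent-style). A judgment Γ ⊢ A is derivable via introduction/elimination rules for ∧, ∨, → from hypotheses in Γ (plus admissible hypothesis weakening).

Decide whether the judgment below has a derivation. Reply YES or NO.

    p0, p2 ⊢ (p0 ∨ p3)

Proof tree:
[Wk] p0, p2 ⊢ (p0 ∨ p3)
  [∨I₁] p0 ⊢ (p0 ∨ p3)
    [Ax] p0 ⊢ p0

Result: YES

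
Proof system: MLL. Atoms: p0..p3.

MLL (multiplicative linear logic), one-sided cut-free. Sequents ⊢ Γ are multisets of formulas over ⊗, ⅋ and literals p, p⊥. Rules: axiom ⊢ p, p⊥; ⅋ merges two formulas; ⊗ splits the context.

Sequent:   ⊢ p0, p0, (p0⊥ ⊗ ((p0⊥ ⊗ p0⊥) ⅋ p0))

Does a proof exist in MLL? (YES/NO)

Derivation trace:
[⊗]  ⊢ p0, p0, (p0⊥ ⊗ ((p0⊥ ⊗ p0⊥) ⅋ p0))
  [Ax]  ⊢ p0, p0⊥
  [⅋]  ⊢ p0, ((p0⊥ ⊗ p0⊥) ⅋ p0)
    [⊗]  ⊢ p0, p0, (p0⊥ ⊗ p0⊥)
      [Ax]  ⊢ p0, p0⊥
      [Ax]  ⊢ p0, p0⊥

Result: YES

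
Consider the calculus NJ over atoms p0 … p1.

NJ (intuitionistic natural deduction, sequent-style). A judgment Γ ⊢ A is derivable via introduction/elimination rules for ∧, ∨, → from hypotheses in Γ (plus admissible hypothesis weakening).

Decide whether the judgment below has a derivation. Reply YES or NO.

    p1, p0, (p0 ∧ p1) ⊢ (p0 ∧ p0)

Proof tree:
[Wk] p1, p0, (p0 ∧ p1) ⊢ (p0 ∧ p0)
  [∧I] p1, p0 ⊢ (p0 ∧ p0)
    [Wk] p0, p1 ⊢ p0
      [Ax] p0 ⊢ p0
    [Ax] p0 ⊢ p0

Result: YES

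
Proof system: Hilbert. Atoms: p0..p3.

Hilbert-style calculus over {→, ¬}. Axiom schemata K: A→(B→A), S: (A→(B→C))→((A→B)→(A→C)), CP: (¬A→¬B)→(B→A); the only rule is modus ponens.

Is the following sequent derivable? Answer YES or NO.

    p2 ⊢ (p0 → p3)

Search for a countermodel by truth-table:
  v=0000: Γ:[p2=F] Δ:[(p0 → p3)=T] refutes=False
  v=0001: Γ:[p2=F] Δ:[(p0 → p3)=T] refutes=False
  v=0010: Γ:[p2=T] Δ:[(p0 → p3)=T] refutes=False
  v=0011: Γ:[p2=T] Δ:[(p0 → p3)=T] refutes=False
  v=0100: Γ:[p2=F] Δ:[(p0 → p3)=T] refutes=False
  v=0101: Γ:[p2=F] Δ:[(p0 → p3)=T] refutes=False
  v=0110: Γ:[p2=T] Δ:[(p0 → p3)=T] refutes=False
  v=0111: Γ:[p2=T] Δ:[(p0 → p3)=T] refutes=False
  v=1000: Γ:[p2=F] Δ:[(p0 → p3)=F] refutes=False
  v=1001: Γ:[p2=F] Δ:[(p0 → p3)=T] refutes=False
  v=1010: Γ:[p2=T] Δ:[(p0 → p3)=F] refutes=True  ← countermodel

Result: NO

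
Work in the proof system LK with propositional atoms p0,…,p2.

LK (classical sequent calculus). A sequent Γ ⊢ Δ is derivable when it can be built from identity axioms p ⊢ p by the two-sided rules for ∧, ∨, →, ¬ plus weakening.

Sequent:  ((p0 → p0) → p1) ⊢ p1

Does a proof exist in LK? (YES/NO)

Derivation trace:
[→L] ((p0 → p0) → p1) ⊢ p1
  [→R]  ⊢ (p0 → p0)
    [Ax] p0 ⊢ p0
  [Ax] p1 ⊢ p1

Result: YES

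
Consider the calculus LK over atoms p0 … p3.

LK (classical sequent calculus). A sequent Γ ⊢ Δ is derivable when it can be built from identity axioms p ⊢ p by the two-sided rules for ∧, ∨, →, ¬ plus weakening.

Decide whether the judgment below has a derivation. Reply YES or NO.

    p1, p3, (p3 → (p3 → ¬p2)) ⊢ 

Truth-table refutation:
  v=0000: Γ:[p1=F, p3=F, (p3 → (p3 → ¬p2))=T] Δ:[] refutes=False
  v=0001: Γ:[p1=F, p3=T, (p3 → (p3 → ¬p2))=T] Δ:[] refutes=False
  v=0010: Γ:[p1=F, p3=F, (p3 → (p3 → ¬p2))=T] Δ:[] refutes=False
  v=0011: Γ:[p1=F, p3=T, (p3 → (p3 → ¬p2))=F] Δ:[] refutes=False
  v=0100: Γ:[p1=T, p3=F, (p3 → (p3 → ¬p2))=T] Δ:[] refutes=False
  v=0101: Γ:[p1=T, p3=T, (p3 → (p3 → ¬p2))=T] Δ:[] refutes=True  ← countermodel

Result: NO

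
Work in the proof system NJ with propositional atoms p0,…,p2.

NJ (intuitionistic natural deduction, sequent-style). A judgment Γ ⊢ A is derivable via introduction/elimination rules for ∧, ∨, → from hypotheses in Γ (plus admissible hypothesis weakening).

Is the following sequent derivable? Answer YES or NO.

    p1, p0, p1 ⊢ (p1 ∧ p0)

Derivation (root first):
[Wk] p1, p0, p1 ⊢ (p1 ∧ p0)
  [∧I] p1, p0 ⊢ (p1 ∧ p0)
    [Ax] p1 ⊢ p1
    [Ax] p0 ⊢ p0

Result: YES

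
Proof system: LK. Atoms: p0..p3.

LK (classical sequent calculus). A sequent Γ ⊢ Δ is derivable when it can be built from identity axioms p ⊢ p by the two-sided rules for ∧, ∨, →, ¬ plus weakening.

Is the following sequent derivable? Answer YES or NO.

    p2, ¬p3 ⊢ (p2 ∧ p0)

Search for a countermodel by truth-table:
  v=0000: Γ:[p2=F, ¬p3=T] Δ:[(p2 ∧ p0)=F] refutes=False
  v=0001: Γ:[p2=F, ¬p3=F] Δ:[(p2 ∧ p0)=F] refutes=False
  v=0010: Γ:[p2=T, ¬p3=T] Δ:[(p2 ∧ p0)=F] refutes=True  ← countermodel

Result: NO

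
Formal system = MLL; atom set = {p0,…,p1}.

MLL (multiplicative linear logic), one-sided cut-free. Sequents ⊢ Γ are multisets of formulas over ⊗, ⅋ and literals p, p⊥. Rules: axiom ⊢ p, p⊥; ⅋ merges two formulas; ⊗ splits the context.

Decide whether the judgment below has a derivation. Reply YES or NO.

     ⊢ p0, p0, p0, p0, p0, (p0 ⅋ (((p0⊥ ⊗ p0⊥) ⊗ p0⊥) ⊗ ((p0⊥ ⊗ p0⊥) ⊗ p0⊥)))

Derivation (root first):
[⅋]  ⊢ p0, p0, p0, p0, p0, (p0 ⅋ (((p0⊥ ⊗ p0⊥) ⊗ p0⊥) ⊗ ((p0⊥ ⊗ p0⊥) ⊗ p0⊥)))
  [⊗]  ⊢ p0, p0, p0, p0, p0, p0, (((p0⊥ ⊗ p0⊥) ⊗ p0⊥) ⊗ ((p0⊥ ⊗ p0⊥) ⊗ p0⊥))
    [⊗]  ⊢ p0, p0, p0, ((p0⊥ ⊗ p0⊥) ⊗ p0⊥)
      [⊗]  ⊢ p0, p0, (p0⊥ ⊗ p0⊥)
        [Ax]  ⊢ p0, p0⊥
        [Ax]  ⊢ p0, p0⊥
      [Ax]  ⊢ p0, p0⊥
    [⊗]  ⊢ p0, p0, p0, ((p0⊥ ⊗ p0⊥) ⊗ p0⊥)
      [⊗]  ⊢ p0, p0, (p0⊥ ⊗ p0⊥)
        [Ax]  ⊢ p0, p0⊥
        [Ax]  ⊢ p0, p0⊥
      [Ax]  ⊢ p0, p0⊥

Result: YES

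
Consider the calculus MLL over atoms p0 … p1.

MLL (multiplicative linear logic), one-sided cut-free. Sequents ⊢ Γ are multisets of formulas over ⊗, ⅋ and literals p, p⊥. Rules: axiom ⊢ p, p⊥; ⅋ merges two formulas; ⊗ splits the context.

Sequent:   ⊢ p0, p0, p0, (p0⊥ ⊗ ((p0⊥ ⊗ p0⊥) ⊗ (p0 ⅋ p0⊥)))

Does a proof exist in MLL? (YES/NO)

Proof tree:
[⊗]  ⊢ p0, p0, p0, (p0⊥ ⊗ ((p0⊥ ⊗ p0⊥) ⊗ (p0 ⅋ p0⊥)))
  [Ax]  ⊢ p0, p0⊥
  [⊗]  ⊢ p0, p0, ((p0⊥ ⊗ p0⊥) ⊗ (p0 ⅋ p0⊥))
    [⊗]  ⊢ p0, p0, (p0⊥ ⊗ p0⊥)
      [Ax]  ⊢ p0, p0⊥
      [Ax]  ⊢ p0, p0⊥
    [⅋]  ⊢ (p0 ⅋ p0⊥)
      [Ax]  ⊢ p0, p0⊥

Result: YES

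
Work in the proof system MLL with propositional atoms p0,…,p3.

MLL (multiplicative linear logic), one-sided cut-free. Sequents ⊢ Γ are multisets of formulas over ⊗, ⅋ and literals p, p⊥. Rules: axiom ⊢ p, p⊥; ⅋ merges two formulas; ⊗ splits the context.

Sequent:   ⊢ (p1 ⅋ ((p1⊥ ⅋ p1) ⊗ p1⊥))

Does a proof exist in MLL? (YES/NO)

Derivation trace:
[⅋]  ⊢ (p1 ⅋ ((p1⊥ ⅋ p1) ⊗ p1⊥))
  [⊗]  ⊢ p1, ((p1⊥ ⅋ p1) ⊗ p1⊥)
    [⅋]  ⊢ (p1⊥ ⅋ p1)
      [Ax]  ⊢ p1, p1⊥
    [Ax]  ⊢ p1, p1⊥

Result: YES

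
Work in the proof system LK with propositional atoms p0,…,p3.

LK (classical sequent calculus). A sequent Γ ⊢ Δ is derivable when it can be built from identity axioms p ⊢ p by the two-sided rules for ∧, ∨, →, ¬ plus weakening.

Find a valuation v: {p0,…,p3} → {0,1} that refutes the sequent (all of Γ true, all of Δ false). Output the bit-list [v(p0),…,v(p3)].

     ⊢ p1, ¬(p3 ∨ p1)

Enumerate valuations to refute Γ ⊢ Δ:
  v=0000: Γ:[] Δ:[p1=F, ¬(p3 ∨ p1)=T] refutes=False
  v=0001: Γ:[] Δ:[p1=F, ¬(p3 ∨ p1)=F] refutes=True  ← countermodel

Result: [0, 0, 0, 1]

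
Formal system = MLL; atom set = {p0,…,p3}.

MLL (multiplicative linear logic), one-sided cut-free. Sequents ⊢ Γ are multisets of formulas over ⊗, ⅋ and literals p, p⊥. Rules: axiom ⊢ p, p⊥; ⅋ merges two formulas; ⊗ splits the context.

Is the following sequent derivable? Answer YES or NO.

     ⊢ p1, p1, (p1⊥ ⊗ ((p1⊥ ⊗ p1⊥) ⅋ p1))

Derivation (root first):
[⊗]  ⊢ p1, p1, (p1⊥ ⊗ ((p1⊥ ⊗ p1⊥) ⅋ p1))
  [Ax]  ⊢ p1, p1⊥
  [⅋]  ⊢ p1, ((p1⊥ ⊗ p1⊥) ⅋ p1)
    [⊗]  ⊢ p1, p1, (p1⊥ ⊗ p1⊥)
      [Ax]  ⊢ p1, p1⊥
      [Ax]  ⊢ p1, p1⊥

Result: YES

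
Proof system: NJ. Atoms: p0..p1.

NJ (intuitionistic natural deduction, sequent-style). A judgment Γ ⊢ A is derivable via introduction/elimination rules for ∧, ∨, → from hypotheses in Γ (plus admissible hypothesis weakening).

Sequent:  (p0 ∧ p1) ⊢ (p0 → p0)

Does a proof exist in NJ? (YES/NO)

Proof tree:
[Wk] (p0 ∧ p1) ⊢ (p0 → p0)
  [→I]  ⊢ (p0 → p0)
    [Ax] p0 ⊢ p0

Result: YES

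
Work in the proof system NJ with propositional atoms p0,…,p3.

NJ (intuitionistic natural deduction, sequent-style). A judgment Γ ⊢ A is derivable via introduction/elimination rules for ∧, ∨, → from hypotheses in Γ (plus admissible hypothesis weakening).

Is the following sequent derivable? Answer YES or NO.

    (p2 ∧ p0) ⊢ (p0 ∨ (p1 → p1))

Proof tree:
[Wk] (p2 ∧ p0) ⊢ (p0 ∨ (p1 → p1))
  [∨I₂]  ⊢ (p0 ∨ (p1 → p1))
    [→I]  ⊢ (p1 → p1)
      [Ax] p1 ⊢ p1

Result: YES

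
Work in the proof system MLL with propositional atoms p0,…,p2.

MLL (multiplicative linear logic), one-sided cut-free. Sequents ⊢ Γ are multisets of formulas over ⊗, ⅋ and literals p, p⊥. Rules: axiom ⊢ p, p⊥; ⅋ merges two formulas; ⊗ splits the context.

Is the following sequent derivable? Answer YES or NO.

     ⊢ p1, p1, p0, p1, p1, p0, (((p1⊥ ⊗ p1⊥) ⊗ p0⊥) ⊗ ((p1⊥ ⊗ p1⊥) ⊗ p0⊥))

Derivation trace:
[⊗]  ⊢ p1, p1, p0, p1, p1, p0, (((p1⊥ ⊗ p1⊥) ⊗ p0⊥) ⊗ ((p1⊥ ⊗ p1⊥) ⊗ p0⊥))
  [⊗]  ⊢ p1, p1, p0, ((p1⊥ ⊗ p1⊥) ⊗ p0⊥)
    [⊗]  ⊢ p1, p1, (p1⊥ ⊗ p1⊥)
      [Ax]  ⊢ p1, p1⊥
      [Ax]  ⊢ p1, p1⊥
    [Ax]  ⊢ p0, p0⊥
  [⊗]  ⊢ p1, p1, p0, ((p1⊥ ⊗ p1⊥) ⊗ p0⊥)
    [⊗]  ⊢ p1, p1, (p1⊥ ⊗ p1⊥)
      [Ax]  ⊢ p1, p1⊥
      [Ax]  ⊢ p1, p1⊥
    [Ax]  ⊢ p0, p0⊥

Result: YES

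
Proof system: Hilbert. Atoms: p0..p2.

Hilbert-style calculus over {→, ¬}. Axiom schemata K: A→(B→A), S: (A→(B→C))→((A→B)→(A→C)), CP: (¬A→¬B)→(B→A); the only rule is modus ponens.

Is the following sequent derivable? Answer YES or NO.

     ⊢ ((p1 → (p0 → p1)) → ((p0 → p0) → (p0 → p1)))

Truth-table refutation:
  v=000: Γ:[] Δ:[((p1 → (p0 → p1)) → ((p0 → p0) → (p0 → p1)))=T] refutes=False
  v=001: Γ:[] Δ:[((p1 → (p0 → p1)) → ((p0 → p0) → (p0 → p1)))=T] refutes=False
  v=010: Γ:[] Δ:[((p1 → (p0 → p1)) → ((p0 → p0) → (p0 → p1)))=T] refutes=False
  v=011: Γ:[] Δ:[((p1 → (p0 → p1)) → ((p0 → p0) → (p0 → p1)))=T] refutes=False
  v=100: Γ:[] Δ:[((p1 → (p0 → p1)) → ((p0 → p0) → (p0 → p1)))=F] refutes=True  ← countermodel

Result: NO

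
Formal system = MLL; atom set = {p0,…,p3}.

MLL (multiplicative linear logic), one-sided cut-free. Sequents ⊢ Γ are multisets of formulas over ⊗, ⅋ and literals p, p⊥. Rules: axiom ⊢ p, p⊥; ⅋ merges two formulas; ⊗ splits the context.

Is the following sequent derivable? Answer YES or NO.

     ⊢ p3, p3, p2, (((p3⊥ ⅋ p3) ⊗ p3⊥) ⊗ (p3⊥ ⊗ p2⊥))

Proof tree:
[⊗]  ⊢ p3, p3, p2, (((p3⊥ ⅋ p3) ⊗ p3⊥) ⊗ (p3⊥ ⊗ p2⊥))
  [⊗]  ⊢ p3, ((p3⊥ ⅋ p3) ⊗ p3⊥)
    [⅋]  ⊢ (p3⊥ ⅋ p3)
      [Ax]  ⊢ p3, p3⊥
    [Ax]  ⊢ p3, p3⊥
  [⊗]  ⊢ p3, p2, (p3⊥ ⊗ p2⊥)
    [Ax]  ⊢ p3, p3⊥
    [Ax]  ⊢ p2, p2⊥

Result: YES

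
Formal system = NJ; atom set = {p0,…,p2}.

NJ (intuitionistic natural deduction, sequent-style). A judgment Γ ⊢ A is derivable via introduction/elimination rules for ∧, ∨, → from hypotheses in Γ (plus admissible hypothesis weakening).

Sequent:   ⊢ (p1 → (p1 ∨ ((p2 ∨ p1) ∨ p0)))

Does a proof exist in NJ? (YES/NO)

Proof tree:
[→I]  ⊢ (p1 → (p1 ∨ ((p2 ∨ p1) ∨ p0)))
  [∨I₂] p1 ⊢ (p1 ∨ ((p2 ∨ p1) ∨ p0))
    [∨I₁] p1 ⊢ ((p2 ∨ p1) ∨ p0)
      [∨I₂] p1 ⊢ (p2 ∨ p1)
        [Ax] p1 ⊢ p1

Result: YES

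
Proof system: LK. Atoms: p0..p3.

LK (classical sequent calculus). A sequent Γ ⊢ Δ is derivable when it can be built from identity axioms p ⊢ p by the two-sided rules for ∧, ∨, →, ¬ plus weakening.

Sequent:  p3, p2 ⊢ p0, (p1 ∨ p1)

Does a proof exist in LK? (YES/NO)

Truth-table refutation:
  v=0000: Γ:[p3=F, p2=F] Δ:[p0=F, (p1 ∨ p1)=F] refutes=False
  v=0001: Γ:[p3=T, p2=F] Δ:[p0=F, (p1 ∨ p1)=F] refutes=False
  v=0010: Γ:[p3=F, p2=T] Δ:[p0=F, (p1 ∨ p1)=F] refutes=False
  v=0011: Γ:[p3=T, p2=T] Δ:[p0=F, (p1 ∨ p1)=F] refutes=True  ← countermodel

Result: NO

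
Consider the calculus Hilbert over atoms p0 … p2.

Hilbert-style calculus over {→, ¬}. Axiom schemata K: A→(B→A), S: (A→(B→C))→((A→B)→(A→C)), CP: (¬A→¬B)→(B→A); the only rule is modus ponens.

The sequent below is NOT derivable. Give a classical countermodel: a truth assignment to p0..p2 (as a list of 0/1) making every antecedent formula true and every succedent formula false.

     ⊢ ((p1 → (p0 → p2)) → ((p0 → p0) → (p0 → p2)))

Truth-table refutation:
  v=000: Γ:[] Δ:[((p1 → (p0 → p2)) → ((p0 → p0) → (p0 → p2)))=T] refutes=False
  v=001: Γ:[] Δ:[((p1 → (p0 → p2)) → ((p0 → p0) → (p0 → p2)))=T] refutes=False
  v=010: Γ:[] Δ:[((p1 → (p0 → p2)) → ((p0 → p0) → (p0 → p2)))=T] refutes=False
  v=011: Γ:[] Δ:[((p1 → (p0 → p2)) → ((p0 → p0) → (p0 → p2)))=T] refutes=False
  v=100: Γ:[] Δ:[((p1 → (p0 → p2)) → ((p0 → p0) → (p0 → p2)))=F] refutes=True  ← countermodel

Result: [1, 0, 0]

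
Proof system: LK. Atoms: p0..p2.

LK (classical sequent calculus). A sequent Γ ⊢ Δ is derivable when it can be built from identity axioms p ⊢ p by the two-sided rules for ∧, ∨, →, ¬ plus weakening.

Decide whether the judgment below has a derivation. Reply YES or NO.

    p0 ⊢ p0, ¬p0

Derivation trace:
[¬R] p0 ⊢ p0, ¬p0
  [WL] p0, p0 ⊢ p0
    [Ax] p0 ⊢ p0

Result: YES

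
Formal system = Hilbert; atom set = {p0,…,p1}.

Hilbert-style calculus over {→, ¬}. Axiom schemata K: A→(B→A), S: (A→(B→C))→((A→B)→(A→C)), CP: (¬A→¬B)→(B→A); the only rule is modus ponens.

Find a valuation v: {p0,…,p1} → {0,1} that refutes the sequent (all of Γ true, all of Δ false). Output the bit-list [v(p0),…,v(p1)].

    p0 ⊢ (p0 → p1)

Enumerate valuations to refute Γ ⊢ Δ:
  v=00: Γ:[p0=F] Δ:[(p0 → p1)=T] refutes=False
  v=01: Γ:[p0=F] Δ:[(p0 → p1)=T] refutes=False
  v=10: Γ:[p0=T] Δ:[(p0 → p1)=F] refutes=True  ← countermodel

Result: [1, 0]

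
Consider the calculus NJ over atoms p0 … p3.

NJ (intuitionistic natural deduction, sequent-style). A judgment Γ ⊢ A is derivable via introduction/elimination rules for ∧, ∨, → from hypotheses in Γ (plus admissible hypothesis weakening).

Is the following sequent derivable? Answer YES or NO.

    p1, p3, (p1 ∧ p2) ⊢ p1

Derivation trace:
[Wk] p1, p3, (p1 ∧ p2) ⊢ p1
  [Wk] p1, p3 ⊢ p1
    [Ax] p1 ⊢ p1

Result: YES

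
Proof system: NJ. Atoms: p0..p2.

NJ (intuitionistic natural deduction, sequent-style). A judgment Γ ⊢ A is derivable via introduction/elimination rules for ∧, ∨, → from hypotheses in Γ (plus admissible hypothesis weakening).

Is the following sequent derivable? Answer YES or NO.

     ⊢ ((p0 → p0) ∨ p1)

Proof tree:
[∨I₁]  ⊢ ((p0 → p0) ∨ p1)
  [→I]  ⊢ (p0 → p0)
    [Ax] p0 ⊢ p0

Result: YES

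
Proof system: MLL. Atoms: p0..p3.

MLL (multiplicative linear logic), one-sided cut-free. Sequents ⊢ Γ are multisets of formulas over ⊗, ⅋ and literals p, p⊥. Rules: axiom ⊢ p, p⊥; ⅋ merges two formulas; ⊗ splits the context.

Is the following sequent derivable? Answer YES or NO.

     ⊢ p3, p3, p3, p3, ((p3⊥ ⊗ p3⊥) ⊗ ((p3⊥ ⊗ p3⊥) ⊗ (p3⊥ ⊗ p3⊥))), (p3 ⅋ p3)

Proof tree:
[⅋]  ⊢ p3, p3, p3, p3, ((p3⊥ ⊗ p3⊥) ⊗ ((p3⊥ ⊗ p3⊥) ⊗ (p3⊥ ⊗ p3⊥))), (p3 ⅋ p3)
  [⊗]  ⊢ p3, p3, p3, p3, p3, p3, ((p3⊥ ⊗ p3⊥) ⊗ ((p3⊥ ⊗ p3⊥) ⊗ (p3⊥ ⊗ p3⊥)))
    [⊗]  ⊢ p3, p3, (p3⊥ ⊗ p3⊥)
      [Ax]  ⊢ p3, p3⊥
      [Ax]  ⊢ p3, p3⊥
    [⊗]  ⊢ p3, p3, p3, p3, ((p3⊥ ⊗ p3⊥) ⊗ (p3⊥ ⊗ p3⊥))
      [⊗]  ⊢ p3, p3, (p3⊥ ⊗ p3⊥)
        [Ax]  ⊢ p3, p3⊥
        [Ax]  ⊢ p3, p3⊥
      [⊗]  ⊢ p3, p3, (p3⊥ ⊗ p3⊥)
        [Ax]  ⊢ p3, p3⊥
        [Ax]  ⊢ p3, p3⊥

Result: YES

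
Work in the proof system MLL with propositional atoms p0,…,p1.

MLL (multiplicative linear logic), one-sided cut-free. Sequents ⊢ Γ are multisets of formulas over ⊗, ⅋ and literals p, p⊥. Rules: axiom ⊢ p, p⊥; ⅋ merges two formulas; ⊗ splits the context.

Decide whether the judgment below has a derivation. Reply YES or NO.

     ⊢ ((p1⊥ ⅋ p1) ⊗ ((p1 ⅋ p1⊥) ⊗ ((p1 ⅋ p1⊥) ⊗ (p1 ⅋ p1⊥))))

Derivation trace:
[⊗]  ⊢ ((p1⊥ ⅋ p1) ⊗ ((p1 ⅋ p1⊥) ⊗ ((p1 ⅋ p1⊥) ⊗ (p1 ⅋ p1⊥))))
  [⅋]  ⊢ (p1⊥ ⅋ p1)
    [Ax]  ⊢ p1, p1⊥
  [⊗]  ⊢ ((p1 ⅋ p1⊥) ⊗ ((p1 ⅋ p1⊥) ⊗ (p1 ⅋ p1⊥)))
    [⅋]  ⊢ (p1 ⅋ p1⊥)
      [Ax]  ⊢ p1, p1⊥
    [⊗]  ⊢ ((p1 ⅋ p1⊥) ⊗ (p1 ⅋ p1⊥))
      [⅋]  ⊢ (p1 ⅋ p1⊥)
        [Ax]  ⊢ p1, p1⊥
      [⅋]  ⊢ (p1 ⅋ p1⊥)
        [Ax]  ⊢ p1, p1⊥

Result: YES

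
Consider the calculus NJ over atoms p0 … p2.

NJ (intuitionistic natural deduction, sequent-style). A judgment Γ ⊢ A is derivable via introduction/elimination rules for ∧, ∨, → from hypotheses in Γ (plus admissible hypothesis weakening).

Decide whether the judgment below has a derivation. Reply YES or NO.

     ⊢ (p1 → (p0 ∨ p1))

Proof tree:
[→I]  ⊢ (p1 → (p0 ∨ p1))
  [∨I₂] p1 ⊢ (p0 ∨ p1)
    [Ax] p1 ⊢ p1

Result: YES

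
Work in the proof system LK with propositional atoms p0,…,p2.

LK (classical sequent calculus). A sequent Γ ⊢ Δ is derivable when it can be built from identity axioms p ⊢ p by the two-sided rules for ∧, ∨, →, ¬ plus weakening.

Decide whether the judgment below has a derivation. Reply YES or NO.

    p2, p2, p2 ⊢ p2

Proof tree:
[WL] p2, p2, p2 ⊢ p2
  [WL] p2, p2 ⊢ p2
    [Ax] p2 ⊢ p2

Result: YES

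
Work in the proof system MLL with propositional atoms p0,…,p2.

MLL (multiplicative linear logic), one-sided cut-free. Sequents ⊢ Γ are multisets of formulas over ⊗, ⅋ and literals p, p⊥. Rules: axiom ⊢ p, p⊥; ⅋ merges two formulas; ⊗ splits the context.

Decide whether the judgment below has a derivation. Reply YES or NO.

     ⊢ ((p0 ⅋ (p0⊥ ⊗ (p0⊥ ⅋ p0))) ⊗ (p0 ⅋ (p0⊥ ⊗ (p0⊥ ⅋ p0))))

Proof tree:
[⊗]  ⊢ ((p0 ⅋ (p0⊥ ⊗ (p0⊥ ⅋ p0))) ⊗ (p0 ⅋ (p0⊥ ⊗ (p0⊥ ⅋ p0))))
  [⅋]  ⊢ (p0 ⅋ (p0⊥ ⊗ (p0⊥ ⅋ p0)))
    [⊗]  ⊢ p0, (p0⊥ ⊗ (p0⊥ ⅋ p0))
      [Ax]  ⊢ p0, p0⊥
      [⅋]  ⊢ (p0⊥ ⅋ p0)
        [Ax]  ⊢ p0, p0⊥
  [⅋]  ⊢ (p0 ⅋ (p0⊥ ⊗ (p0⊥ ⅋ p0)))
    [⊗]  ⊢ p0, (p0⊥ ⊗ (p0⊥ ⅋ p0))
      [Ax]  ⊢ p0, p0⊥
      [⅋]  ⊢ (p0⊥ ⅋ p0)
        [Ax]  ⊢ p0, p0⊥

Result: YES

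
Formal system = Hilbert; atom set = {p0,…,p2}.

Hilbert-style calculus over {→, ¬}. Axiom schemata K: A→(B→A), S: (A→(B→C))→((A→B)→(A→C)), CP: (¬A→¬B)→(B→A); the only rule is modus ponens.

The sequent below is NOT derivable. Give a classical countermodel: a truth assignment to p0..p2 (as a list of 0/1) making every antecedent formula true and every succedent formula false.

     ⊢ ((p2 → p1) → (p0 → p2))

Enumerate valuations to refute Γ ⊢ Δ:
  v=000: Γ:[] Δ:[((p2 → p1) → (p0 → p2))=T] refutes=False
  v=001: Γ:[] Δ:[((p2 → p1) → (p0 → p2))=T] refutes=False
  v=010: Γ:[] Δ:[((p2 → p1) → (p0 → p2))=T] refutes=False
  v=011: Γ:[] Δ:[((p2 → p1) → (p0 → p2))=T] refutes=False
  v=100: Γ:[] Δ:[((p2 → p1) → (p0 → p2))=F] refutes=True  ← countermodel

Result: [1, 0, 0]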